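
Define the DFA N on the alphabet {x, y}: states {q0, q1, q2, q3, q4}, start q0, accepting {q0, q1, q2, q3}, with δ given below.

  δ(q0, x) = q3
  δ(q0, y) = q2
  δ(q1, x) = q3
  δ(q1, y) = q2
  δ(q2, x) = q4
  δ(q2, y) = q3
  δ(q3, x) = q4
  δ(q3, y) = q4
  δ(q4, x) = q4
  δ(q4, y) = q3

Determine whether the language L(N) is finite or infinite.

State q3 is reachable from the start and can reach an accepting state, and it lies on the cycle q3 → q4 → q3.
Traversing that cycle any number of times yields accepted strings of unbounded length, so the language is infinite.

infinite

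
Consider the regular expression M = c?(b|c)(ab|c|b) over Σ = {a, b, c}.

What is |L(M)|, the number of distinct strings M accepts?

12

The expression has no Kleene star, so L(M) is finite. Expanding the alternatives gives {bb, bc, cb, cc, bab, cab, cbb, cbc, ccb, ccc, cbab, ccab}.
That is 4 of length 2, 6 of length 3, 2 of length 4: 12 strings in all.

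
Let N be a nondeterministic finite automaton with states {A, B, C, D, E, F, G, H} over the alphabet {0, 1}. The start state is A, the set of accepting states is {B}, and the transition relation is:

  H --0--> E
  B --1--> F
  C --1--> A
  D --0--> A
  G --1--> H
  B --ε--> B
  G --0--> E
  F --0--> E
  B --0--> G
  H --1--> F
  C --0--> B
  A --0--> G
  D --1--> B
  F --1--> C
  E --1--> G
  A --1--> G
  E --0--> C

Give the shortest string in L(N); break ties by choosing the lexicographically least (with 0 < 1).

A breadth-first search from A reaches an accepting state first via the path A → G → E → C → B on input 0000.
No string of length < 4 is accepted (BFS exhausts all shorter strings without reaching an accepting state), and 0000 is the lexicographically least accepting string of length 4.

0000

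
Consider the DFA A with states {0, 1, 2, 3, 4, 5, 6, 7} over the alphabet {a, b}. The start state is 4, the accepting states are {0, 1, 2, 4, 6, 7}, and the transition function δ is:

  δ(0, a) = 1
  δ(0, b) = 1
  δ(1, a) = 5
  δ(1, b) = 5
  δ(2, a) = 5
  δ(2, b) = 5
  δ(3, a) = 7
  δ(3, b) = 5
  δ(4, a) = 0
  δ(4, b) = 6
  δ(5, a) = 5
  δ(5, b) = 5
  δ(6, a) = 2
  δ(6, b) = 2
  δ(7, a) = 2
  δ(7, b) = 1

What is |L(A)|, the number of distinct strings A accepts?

7

The useful subgraph on states {0, 1, 2, 4, 6} is acyclic, so L(A) is finite; the longest accepting path visits 3 useful states, giving maximum string length 2.
Counting accepting paths from 4 by length: 1 of length 0, 2 of length 1, 4 of length 2. Total 7.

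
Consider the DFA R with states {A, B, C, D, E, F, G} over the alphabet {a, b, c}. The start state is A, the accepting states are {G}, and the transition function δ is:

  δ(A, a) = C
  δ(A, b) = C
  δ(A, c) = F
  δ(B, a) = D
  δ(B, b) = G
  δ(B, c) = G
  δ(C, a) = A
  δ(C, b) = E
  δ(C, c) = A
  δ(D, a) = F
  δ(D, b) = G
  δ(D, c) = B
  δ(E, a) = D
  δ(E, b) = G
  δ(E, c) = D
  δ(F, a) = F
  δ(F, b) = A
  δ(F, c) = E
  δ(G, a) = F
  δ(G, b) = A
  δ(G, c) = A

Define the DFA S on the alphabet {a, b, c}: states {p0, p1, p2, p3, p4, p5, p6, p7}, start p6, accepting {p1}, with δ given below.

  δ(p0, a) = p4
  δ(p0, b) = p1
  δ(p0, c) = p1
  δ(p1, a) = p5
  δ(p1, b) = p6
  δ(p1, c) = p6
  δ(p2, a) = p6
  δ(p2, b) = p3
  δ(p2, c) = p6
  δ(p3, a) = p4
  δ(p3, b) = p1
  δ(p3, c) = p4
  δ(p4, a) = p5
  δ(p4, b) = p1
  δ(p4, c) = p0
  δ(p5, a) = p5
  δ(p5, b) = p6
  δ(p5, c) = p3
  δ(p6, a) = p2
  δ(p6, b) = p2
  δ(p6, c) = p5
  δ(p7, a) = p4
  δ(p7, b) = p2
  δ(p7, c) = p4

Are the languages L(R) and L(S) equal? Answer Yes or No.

Yes

Exploring the product automaton R × S from the start pair (A, p6), following both machines on each input symbol, reaches 7 state pairs: (A, p6), (C, p2), (F, p5), (E, p3), (D, p4), (G, p1), (B, p0).
R accepts in {G} and S accepts in {p1}. In every reachable pair the two components are either both accepting — (G, p1) — or both non-accepting, so no string is accepted by exactly one of the machines: L(R) \ L(S) and L(S) \ L(R) are both empty.
Hence every string is accepted by R iff it is accepted by S, and the two languages coincide.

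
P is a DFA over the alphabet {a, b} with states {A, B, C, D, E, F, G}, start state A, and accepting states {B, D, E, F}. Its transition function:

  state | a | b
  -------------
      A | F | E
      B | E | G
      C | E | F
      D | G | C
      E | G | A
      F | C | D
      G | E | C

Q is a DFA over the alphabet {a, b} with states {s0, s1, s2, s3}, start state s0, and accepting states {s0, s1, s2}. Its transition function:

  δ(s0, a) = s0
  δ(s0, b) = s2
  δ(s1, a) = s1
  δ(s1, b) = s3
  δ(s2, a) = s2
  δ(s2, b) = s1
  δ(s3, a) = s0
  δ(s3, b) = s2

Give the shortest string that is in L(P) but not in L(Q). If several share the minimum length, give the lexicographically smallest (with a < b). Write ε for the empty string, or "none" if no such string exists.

The string bbb is accepted by P but not by Q.
No shorter string lies in the difference, and bbb is the lexicographically first length-3 string in L(P) \ L(Q).

bbb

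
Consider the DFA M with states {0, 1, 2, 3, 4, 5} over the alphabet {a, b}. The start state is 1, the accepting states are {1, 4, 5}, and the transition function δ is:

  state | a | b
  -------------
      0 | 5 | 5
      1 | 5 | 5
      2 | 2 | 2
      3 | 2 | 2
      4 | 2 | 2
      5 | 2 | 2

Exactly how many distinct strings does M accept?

3

The useful subgraph on states {1, 5} is acyclic, so L(M) is finite; the longest accepting path visits 2 useful states, giving maximum string length 1.
Counting accepting paths from 1 by length: 1 of length 0, 2 of length 1. Total 3.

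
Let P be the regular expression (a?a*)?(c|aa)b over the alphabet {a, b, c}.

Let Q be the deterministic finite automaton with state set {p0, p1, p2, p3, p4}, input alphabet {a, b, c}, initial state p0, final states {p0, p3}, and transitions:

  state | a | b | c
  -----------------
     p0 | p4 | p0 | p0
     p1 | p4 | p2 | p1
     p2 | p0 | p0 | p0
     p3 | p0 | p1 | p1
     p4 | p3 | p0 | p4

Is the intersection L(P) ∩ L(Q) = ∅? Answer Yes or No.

No

The string cb is accepted by both P and Q.
Hence L(P) ∩ L(Q) ≠ ∅.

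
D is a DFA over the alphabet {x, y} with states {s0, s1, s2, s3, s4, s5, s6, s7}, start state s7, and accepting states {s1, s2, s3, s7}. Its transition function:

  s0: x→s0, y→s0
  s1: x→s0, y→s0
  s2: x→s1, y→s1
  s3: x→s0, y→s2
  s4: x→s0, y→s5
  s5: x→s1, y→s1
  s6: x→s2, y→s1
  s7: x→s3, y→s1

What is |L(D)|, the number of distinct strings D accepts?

6

The useful subgraph on states {s1, s2, s3, s7} is acyclic, so L(D) is finite; the longest accepting path visits 4 useful states, giving maximum string length 3.
Counting accepting paths from s7 by length: 1 of length 0, 2 of length 1, 1 of length 2, 2 of length 3. Total 6.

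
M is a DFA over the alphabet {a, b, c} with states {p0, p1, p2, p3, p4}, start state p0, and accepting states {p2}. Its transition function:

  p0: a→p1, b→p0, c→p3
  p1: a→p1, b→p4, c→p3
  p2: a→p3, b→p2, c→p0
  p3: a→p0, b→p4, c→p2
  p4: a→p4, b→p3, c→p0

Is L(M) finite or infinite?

State p0 is reachable from the start and can reach an accepting state, and it lies on the cycle p0 → p0.
Traversing that cycle any number of times yields accepted strings of unbounded length, so the language is infinite.

infinite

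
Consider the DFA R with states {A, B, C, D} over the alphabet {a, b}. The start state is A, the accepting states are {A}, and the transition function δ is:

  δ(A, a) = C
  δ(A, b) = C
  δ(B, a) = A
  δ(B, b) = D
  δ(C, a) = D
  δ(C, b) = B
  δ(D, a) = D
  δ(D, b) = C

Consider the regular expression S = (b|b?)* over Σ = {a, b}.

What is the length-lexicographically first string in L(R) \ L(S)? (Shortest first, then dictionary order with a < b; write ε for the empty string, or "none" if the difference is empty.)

The string aba is accepted by R but not by S.
No shorter string lies in the difference, and aba is the lexicographically first length-3 string in L(R) \ L(S).

aba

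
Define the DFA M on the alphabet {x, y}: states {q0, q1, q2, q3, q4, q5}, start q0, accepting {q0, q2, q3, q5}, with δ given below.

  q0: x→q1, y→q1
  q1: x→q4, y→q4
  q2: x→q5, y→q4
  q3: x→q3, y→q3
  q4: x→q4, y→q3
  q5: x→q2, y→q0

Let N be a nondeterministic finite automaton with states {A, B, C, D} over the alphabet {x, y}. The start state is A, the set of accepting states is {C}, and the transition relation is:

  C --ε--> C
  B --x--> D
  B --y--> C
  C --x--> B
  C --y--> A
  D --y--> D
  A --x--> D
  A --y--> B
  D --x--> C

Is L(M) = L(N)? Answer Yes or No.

The empty string ε is accepted by M but rejected by N.
So L(M) ≠ L(N).

No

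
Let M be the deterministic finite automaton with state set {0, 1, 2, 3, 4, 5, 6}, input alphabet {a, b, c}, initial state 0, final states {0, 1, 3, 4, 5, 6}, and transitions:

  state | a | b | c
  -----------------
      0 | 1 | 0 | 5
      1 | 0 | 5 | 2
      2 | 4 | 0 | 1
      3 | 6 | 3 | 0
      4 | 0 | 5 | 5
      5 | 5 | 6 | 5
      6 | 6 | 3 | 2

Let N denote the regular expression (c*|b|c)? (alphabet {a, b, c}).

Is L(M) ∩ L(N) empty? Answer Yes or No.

The empty string ε is accepted by both M and N.
Hence L(M) ∩ L(N) ≠ ∅.

No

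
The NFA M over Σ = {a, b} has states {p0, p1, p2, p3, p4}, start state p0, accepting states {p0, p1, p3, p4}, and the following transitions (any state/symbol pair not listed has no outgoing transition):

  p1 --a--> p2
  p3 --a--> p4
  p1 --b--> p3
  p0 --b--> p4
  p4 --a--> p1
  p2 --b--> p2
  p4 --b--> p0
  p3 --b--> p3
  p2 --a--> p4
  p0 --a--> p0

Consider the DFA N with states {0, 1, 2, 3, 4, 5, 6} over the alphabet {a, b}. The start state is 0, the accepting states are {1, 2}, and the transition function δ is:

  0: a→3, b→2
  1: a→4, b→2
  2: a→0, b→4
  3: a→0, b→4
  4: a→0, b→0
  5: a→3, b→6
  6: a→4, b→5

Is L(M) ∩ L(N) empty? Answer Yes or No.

The string b is accepted by both M and N.
Hence L(M) ∩ L(N) ≠ ∅.

No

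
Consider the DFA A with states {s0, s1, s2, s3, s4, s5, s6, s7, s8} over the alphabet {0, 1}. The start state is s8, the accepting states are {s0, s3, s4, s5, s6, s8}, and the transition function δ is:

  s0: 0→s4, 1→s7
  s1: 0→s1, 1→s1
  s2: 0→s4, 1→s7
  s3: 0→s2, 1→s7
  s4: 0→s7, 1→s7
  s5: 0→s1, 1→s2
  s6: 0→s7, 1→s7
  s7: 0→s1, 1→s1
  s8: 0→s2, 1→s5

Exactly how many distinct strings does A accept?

4

The useful subgraph on states {s2, s4, s5, s8} is acyclic, so L(A) is finite; the longest accepting path visits 4 useful states, giving maximum string length 3.
Counting accepting paths from s8 by length: 1 of length 0, 1 of length 1, 1 of length 2, 1 of length 3. Total 4.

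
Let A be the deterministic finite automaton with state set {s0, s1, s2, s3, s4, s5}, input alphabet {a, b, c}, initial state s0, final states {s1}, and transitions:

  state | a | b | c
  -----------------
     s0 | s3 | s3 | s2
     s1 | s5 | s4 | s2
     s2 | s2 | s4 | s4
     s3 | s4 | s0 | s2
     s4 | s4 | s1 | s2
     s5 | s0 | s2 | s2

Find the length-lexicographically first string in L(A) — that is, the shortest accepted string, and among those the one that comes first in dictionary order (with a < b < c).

aab

A breadth-first search from s0 reaches an accepting state first via the path s0 → s3 → s4 → s1 on input aab.
No string of length < 3 is accepted (BFS exhausts all shorter strings without reaching an accepting state), and aab is the lexicographically least accepting string of length 3.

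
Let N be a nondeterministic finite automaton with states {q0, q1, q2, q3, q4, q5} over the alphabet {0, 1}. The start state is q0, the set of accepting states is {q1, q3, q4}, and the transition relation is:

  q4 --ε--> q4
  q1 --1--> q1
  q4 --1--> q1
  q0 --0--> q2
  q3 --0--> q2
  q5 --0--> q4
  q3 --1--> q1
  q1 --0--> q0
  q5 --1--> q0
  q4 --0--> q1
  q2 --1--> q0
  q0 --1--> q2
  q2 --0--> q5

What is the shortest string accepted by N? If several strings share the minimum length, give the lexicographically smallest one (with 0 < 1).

000

A breadth-first search from q0 reaches an accepting state first via the path q0 → q2 → q5 → q4 on input 000.
No string of length < 3 is accepted (BFS exhausts all shorter strings without reaching an accepting state), and 000 is the lexicographically least accepting string of length 3.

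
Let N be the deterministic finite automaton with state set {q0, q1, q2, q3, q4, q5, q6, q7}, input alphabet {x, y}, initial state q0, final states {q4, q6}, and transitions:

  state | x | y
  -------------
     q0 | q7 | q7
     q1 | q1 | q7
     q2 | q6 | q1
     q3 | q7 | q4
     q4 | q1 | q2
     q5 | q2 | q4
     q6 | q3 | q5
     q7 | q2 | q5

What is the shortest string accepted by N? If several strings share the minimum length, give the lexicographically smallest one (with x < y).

A breadth-first search from q0 reaches an accepting state first via the path q0 → q7 → q2 → q6 on input xxx.
No string of length < 3 is accepted (BFS exhausts all shorter strings without reaching an accepting state), and xxx is the lexicographically least accepting string of length 3.

xxx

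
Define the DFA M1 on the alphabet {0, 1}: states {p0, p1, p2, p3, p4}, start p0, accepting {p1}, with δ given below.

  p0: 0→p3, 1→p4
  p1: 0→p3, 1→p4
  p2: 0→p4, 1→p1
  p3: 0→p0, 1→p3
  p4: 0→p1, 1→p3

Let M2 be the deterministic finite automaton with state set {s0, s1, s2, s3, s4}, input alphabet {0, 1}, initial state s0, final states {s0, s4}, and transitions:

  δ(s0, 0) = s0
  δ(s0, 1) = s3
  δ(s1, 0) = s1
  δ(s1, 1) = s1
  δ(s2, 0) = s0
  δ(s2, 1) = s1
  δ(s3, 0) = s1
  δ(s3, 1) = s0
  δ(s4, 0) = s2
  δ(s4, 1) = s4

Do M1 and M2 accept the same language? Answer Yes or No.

No

The string 10 is accepted by M1 but rejected by M2.
So L(M1) ≠ L(M2).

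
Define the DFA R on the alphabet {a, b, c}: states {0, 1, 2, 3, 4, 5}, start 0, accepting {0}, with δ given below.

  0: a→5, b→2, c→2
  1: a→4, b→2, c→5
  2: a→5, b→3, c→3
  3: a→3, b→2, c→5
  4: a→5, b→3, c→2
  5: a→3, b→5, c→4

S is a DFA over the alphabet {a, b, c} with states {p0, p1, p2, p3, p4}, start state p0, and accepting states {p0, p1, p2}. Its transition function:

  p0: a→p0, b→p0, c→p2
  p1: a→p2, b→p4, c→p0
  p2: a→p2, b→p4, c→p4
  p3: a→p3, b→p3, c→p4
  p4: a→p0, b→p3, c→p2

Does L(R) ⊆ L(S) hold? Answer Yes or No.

Yes

Exploring the product automaton R × S from the start pair (0, p0), following both machines on each input symbol, reaches 15 state pairs: (0, p0), (5, p0), (2, p0), (2, p2), (3, p0), (4, p2), (3, p2), (5, p2), (3, p4), (2, p4), (5, p4), (4, p4), (2, p3), (3, p3), (5, p3).
R accepts in {0} and S accepts in {p0, p1, p2}. The reachable pairs whose R-component is accepting are (0, p0); in each of them the S-component is accepting too, so the product for L(R) \ L(S) (R-component accepting, S-component rejecting) has no reachable accepting pair and the difference is empty.
Hence every string in L(R) is also in L(S).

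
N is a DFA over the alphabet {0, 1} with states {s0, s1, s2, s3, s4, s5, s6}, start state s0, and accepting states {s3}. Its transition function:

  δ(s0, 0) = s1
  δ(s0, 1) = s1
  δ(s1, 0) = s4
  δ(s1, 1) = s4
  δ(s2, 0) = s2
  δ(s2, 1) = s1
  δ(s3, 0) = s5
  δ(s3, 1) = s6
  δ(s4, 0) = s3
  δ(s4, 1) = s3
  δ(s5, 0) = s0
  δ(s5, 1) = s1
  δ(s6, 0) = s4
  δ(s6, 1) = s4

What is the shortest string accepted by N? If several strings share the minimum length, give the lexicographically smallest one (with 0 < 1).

A breadth-first search from s0 reaches an accepting state first via the path s0 → s1 → s4 → s3 on input 000.
No string of length < 3 is accepted (BFS exhausts all shorter strings without reaching an accepting state), and 000 is the lexicographically least accepting string of length 3.

000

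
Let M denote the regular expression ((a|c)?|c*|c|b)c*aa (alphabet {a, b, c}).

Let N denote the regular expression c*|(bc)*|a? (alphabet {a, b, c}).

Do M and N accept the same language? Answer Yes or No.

The string aa is accepted by M but rejected by N.
So L(M) ≠ L(N).

No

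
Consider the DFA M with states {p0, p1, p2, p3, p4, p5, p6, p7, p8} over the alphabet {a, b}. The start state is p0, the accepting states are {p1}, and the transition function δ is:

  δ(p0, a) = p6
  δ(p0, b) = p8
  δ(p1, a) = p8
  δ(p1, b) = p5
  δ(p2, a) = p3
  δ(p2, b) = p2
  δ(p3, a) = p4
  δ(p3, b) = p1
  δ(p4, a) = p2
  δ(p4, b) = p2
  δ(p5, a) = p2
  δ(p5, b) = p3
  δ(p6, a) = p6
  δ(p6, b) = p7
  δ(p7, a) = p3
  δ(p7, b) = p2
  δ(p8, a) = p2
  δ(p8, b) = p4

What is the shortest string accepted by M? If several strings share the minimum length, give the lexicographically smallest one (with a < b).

A breadth-first search from p0 reaches an accepting state first via the path p0 → p6 → p7 → p3 → p1 on input abab.
No string of length < 4 is accepted (BFS exhausts all shorter strings without reaching an accepting state), and abab is the lexicographically least accepting string of length 4.

abab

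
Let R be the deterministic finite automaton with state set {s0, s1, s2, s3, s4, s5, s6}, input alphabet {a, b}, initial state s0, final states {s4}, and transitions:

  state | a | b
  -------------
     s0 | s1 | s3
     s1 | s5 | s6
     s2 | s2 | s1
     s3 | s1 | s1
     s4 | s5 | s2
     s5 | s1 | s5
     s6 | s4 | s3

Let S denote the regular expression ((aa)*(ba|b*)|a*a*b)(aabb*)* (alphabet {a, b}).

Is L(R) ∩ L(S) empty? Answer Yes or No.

Converting the expression S to a DFA (subset construction, then merging equivalent states) gives the minimal DFA with states {r0, r1, r2, r3, r4, r5, r6, r7, r8, r9}, start state r0, accepting states {r0, r2, r3, r4, r5} and transitions r0: a→r1, b→r2; r1: a→r0, b→r3; r2: a→r4, b→r5; r3: a→r6, b→r7; r4: a→r8, b→r7; r5: a→r6, b→r5; r6: a→r9, b→r7; r7: a→r7, b→r7; r8: a→r9, b→r5; r9: a→r7, b→r5.
Exploring the product automaton R × S from the start pair (s0, r0), following both machines on each input symbol, reaches 23 state pairs: (s0, r0), (s1, r1), (s3, r2), (s5, r0), (s6, r3), (s1, r4), (s1, r5), (s5, r2), (s4, r6), (s3, r7), (s5, r8), (s6, r7), (s5, r6), (s6, r5), (s5, r5), (s5, r9), (s2, r7), (s1, r7), (s1, r9), (s4, r7), (s5, r7), (s3, r5), (s1, r6).
R accepts in {s4} and S accepts in {r0, r2, r3, r4, r5}; no reachable pair has both components accepting, so no string drives both machines to acceptance simultaneously and L(R) ∩ L(S) = ∅.
So no string is accepted by both, and the intersection is empty.

Yes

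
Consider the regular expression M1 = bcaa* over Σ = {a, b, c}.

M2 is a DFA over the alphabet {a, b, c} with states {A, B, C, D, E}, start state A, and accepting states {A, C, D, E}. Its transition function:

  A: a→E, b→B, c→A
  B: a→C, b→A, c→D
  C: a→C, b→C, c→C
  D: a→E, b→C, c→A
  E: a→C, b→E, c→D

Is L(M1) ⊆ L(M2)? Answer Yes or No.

Converting the expression M1 to a DFA (subset construction, then merging equivalent states) gives the minimal DFA with states {r0, r1, r2, r3, r4}, start state r0, accepting states {r4} and transitions r0: a→r1, b→r2, c→r1; r1: a→r1, b→r1, c→r1; r2: a→r1, b→r1, c→r3; r3: a→r4, b→r1, c→r1; r4: a→r4, b→r1, c→r1.
Exploring the product automaton M1 × M2 from the start pair (r0, A), following both machines on each input symbol, reaches 10 state pairs: (r0, A), (r1, E), (r2, B), (r1, A), (r1, C), (r1, D), (r3, D), (r1, B), (r4, E), (r4, C).
M1 accepts in {r4} and M2 accepts in {A, C, D, E}. The reachable pairs whose M1-component is accepting are (r4, E), (r4, C); in each of them the M2-component is accepting too, so the product for L(M1) \ L(M2) (M1-component accepting, M2-component rejecting) has no reachable accepting pair and the difference is empty.
Hence every string in L(M1) is also in L(M2).

Yes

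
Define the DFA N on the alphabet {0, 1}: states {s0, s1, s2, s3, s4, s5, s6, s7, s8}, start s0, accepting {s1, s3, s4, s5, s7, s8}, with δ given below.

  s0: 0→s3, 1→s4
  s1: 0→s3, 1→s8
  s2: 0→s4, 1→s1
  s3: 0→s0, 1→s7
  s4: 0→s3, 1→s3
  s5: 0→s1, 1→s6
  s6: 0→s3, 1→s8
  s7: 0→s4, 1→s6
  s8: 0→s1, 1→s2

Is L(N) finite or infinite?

infinite

State s0 is reachable from the start and can reach an accepting state, and it lies on the cycle s0 → s3 → s0.
Traversing that cycle any number of times yields accepted strings of unbounded length, so the language is infinite.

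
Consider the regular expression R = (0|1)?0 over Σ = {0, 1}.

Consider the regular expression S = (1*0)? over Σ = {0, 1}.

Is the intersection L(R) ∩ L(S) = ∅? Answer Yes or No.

The string 0 is accepted by both R and S.
Hence L(R) ∩ L(S) ≠ ∅.

No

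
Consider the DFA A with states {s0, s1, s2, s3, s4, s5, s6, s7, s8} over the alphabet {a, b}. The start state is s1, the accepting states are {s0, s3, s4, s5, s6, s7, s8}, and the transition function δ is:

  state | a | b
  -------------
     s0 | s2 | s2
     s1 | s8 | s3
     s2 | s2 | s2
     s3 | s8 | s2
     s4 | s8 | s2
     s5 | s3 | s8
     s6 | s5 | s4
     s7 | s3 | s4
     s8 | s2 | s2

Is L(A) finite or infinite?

finite

The useful states (reachable from s1 and able to reach an accepting state) are {s1, s3, s8}.
Restricted to these states the transition graph has no cycle, so every accepting path has bounded length and L is finite.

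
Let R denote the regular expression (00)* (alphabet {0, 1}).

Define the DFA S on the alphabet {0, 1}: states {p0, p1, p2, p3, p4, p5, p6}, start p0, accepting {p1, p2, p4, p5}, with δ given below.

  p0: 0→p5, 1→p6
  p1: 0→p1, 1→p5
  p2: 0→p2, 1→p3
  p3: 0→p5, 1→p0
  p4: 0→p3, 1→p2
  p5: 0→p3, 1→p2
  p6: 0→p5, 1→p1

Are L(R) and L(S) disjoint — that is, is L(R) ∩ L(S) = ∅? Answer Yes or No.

Converting the expression R to a DFA (subset construction, then merging equivalent states) gives the minimal DFA with states {r0, r1, r2}, start state r0, accepting states {r0} and transitions r0: 0→r1, 1→r2; r1: 0→r0, 1→r2; r2: 0→r2, 1→r2.
Exploring the product automaton R × S from the start pair (r0, p0), following both machines on each input symbol, reaches 9 state pairs: (r0, p0), (r1, p5), (r2, p6), (r0, p3), (r2, p2), (r2, p5), (r2, p1), (r2, p0), (r2, p3).
R accepts in {r0} and S accepts in {p1, p2, p4, p5}; no reachable pair has both components accepting, so no string drives both machines to acceptance simultaneously and L(R) ∩ L(S) = ∅.
So no string is accepted by both, and the intersection is empty.

Yes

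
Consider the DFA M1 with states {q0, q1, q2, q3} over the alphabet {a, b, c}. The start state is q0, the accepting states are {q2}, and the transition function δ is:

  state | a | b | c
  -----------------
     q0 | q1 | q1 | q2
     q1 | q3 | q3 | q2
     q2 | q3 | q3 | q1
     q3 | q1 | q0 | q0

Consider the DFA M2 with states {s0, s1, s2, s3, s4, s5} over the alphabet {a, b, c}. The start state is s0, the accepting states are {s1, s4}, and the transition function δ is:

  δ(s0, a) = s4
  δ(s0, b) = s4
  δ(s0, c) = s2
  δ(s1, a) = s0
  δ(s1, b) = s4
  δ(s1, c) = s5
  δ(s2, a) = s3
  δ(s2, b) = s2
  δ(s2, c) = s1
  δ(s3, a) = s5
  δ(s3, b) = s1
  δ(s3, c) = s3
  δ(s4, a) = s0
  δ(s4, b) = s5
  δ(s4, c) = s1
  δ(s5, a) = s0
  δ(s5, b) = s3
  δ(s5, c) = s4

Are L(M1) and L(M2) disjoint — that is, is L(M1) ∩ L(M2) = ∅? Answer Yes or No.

The string ac is accepted by both M1 and M2.
Hence L(M1) ∩ L(M2) ≠ ∅.

No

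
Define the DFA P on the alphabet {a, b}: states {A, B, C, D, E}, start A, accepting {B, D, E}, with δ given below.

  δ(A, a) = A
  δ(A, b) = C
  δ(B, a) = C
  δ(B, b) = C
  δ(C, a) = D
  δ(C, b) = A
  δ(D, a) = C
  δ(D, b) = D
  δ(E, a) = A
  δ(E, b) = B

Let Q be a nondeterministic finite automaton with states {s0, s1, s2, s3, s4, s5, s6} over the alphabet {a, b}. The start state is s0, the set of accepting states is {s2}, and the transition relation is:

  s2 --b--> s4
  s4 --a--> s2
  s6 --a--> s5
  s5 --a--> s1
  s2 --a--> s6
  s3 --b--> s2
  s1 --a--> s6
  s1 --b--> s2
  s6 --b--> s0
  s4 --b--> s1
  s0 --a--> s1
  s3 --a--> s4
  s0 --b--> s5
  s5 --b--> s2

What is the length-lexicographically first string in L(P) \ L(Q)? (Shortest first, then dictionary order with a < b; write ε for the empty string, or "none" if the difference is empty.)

The string ba is accepted by P but not by Q.
No shorter string lies in the difference, and ba is the lexicographically first length-2 string in L(P) \ L(Q).

ba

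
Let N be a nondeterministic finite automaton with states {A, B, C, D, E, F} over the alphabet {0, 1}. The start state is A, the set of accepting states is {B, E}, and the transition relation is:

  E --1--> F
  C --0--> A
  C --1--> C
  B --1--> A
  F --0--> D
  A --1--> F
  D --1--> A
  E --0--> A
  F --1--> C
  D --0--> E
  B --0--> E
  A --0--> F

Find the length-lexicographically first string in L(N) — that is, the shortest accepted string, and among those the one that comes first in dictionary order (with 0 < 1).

A breadth-first search from A reaches an accepting state first via the path A → F → D → E on input 000.
No string of length < 3 is accepted (BFS exhausts all shorter strings without reaching an accepting state), and 000 is the lexicographically least accepting string of length 3.

000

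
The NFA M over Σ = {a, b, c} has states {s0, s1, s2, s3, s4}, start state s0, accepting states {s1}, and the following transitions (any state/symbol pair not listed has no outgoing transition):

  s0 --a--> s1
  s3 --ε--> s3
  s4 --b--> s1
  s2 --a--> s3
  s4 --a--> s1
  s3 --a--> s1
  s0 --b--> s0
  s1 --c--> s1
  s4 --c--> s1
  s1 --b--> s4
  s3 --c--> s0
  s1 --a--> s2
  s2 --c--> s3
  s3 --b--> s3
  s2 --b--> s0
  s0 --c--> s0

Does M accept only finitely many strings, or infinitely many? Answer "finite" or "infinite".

State s0 is reachable from the start and can reach an accepting state, and it lies on the cycle s0 → s0.
Traversing that cycle any number of times yields accepted strings of unbounded length, so the language is infinite.

infinite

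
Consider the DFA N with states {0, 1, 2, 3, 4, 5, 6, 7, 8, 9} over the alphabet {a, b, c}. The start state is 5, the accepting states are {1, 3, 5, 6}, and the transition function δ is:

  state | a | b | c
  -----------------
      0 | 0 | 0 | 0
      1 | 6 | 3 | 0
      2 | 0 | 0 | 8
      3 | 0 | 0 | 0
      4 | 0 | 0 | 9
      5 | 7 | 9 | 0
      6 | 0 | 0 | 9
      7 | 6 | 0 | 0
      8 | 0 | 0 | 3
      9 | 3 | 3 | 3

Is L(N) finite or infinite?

The useful states (reachable from 5 and able to reach an accepting state) are {3, 5, 6, 7, 9}.
Restricted to these states the transition graph has no cycle, so every accepting path has bounded length and L is finite.

finite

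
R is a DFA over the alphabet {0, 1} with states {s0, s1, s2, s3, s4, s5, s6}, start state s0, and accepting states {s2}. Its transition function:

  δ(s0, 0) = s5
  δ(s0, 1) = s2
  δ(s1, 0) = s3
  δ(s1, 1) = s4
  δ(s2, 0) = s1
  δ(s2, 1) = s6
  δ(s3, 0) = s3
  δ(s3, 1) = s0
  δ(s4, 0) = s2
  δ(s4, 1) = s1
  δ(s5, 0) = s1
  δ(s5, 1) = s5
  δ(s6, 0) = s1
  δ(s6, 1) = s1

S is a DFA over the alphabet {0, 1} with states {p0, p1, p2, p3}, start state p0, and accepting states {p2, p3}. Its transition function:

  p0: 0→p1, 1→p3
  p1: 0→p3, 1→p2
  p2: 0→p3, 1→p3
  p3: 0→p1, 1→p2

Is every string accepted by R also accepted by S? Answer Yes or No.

Yes

Exploring the product automaton R × S from the start pair (s0, p0), following both machines on each input symbol, reaches 12 state pairs: (s0, p0), (s5, p1), (s2, p3), (s1, p3), (s5, p2), (s1, p1), (s6, p2), (s3, p1), (s4, p2), (s5, p3), (s3, p3), (s0, p2).
R accepts in {s2} and S accepts in {p2, p3}. The reachable pairs whose R-component is accepting are (s2, p3); in each of them the S-component is accepting too, so the product for L(R) \ L(S) (R-component accepting, S-component rejecting) has no reachable accepting pair and the difference is empty.
Hence every string in L(R) is also in L(S).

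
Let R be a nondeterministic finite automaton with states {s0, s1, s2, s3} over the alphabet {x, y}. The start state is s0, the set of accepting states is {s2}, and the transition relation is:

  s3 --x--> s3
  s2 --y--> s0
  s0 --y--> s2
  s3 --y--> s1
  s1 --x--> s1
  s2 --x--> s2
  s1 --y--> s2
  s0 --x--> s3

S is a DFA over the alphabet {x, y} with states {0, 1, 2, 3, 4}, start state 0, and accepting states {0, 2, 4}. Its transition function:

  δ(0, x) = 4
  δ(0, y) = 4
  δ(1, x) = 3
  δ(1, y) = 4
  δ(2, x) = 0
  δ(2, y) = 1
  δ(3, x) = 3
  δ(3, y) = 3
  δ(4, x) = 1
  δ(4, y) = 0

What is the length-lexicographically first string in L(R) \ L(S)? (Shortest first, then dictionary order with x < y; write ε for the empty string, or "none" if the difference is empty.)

yx

The string yx is accepted by R but not by S.
No shorter string lies in the difference, and yx is the lexicographically first length-2 string in L(R) \ L(S).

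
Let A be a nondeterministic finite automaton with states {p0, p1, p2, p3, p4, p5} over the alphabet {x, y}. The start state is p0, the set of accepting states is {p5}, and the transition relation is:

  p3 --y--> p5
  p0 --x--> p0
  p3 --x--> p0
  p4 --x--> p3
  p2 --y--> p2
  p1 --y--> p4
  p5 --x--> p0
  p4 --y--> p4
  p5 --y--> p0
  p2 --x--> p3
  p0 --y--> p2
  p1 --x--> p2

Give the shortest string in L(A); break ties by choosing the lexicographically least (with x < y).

yxy

A breadth-first search from p0 reaches an accepting state first via the path p0 → p2 → p3 → p5 on input yxy.
No string of length < 3 is accepted (BFS exhausts all shorter strings without reaching an accepting state), and yxy is the lexicographically least accepting string of length 3.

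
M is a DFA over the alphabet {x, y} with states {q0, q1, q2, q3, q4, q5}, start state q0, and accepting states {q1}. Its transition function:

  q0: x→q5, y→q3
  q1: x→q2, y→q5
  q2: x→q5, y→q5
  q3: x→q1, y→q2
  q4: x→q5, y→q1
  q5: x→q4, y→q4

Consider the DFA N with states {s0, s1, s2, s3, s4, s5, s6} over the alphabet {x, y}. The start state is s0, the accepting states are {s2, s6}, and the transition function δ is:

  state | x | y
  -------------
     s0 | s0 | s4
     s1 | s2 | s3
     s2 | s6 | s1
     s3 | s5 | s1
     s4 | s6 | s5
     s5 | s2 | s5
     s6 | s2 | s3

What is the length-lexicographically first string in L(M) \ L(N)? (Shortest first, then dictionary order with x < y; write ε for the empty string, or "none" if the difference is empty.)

The string xxy is accepted by M but not by N.
No shorter string lies in the difference, and xxy is the lexicographically first length-3 string in L(M) \ L(N).

xxy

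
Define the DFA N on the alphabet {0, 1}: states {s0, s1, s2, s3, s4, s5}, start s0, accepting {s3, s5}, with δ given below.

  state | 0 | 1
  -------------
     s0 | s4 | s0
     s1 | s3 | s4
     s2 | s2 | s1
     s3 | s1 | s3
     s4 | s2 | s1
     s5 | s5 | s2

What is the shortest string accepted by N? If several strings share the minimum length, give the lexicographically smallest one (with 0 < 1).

010

A breadth-first search from s0 reaches an accepting state first via the path s0 → s4 → s1 → s3 on input 010.
No string of length < 3 is accepted (BFS exhausts all shorter strings without reaching an accepting state), and 010 is the lexicographically least accepting string of length 3.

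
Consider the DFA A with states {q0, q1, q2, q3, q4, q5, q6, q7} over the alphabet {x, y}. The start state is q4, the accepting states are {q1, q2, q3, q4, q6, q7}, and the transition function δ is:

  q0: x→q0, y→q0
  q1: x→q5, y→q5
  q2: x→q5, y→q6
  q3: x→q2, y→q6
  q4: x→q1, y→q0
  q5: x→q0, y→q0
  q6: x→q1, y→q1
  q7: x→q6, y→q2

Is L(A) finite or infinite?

The useful states (reachable from q4 and able to reach an accepting state) are {q1, q4}.
Restricted to these states the transition graph has no cycle, so every accepting path has bounded length and L is finite.

finite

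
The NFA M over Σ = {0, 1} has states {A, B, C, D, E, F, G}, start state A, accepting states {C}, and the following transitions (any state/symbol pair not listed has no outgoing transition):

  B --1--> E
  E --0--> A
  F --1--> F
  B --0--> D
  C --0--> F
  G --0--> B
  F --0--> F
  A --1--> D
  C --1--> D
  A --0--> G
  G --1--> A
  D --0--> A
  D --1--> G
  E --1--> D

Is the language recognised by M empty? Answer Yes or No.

The states reachable from the start state are {A, B, D, E, G}.
None of the accepting states {C} is reachable, so no string is accepted and L(M) = ∅.

Yes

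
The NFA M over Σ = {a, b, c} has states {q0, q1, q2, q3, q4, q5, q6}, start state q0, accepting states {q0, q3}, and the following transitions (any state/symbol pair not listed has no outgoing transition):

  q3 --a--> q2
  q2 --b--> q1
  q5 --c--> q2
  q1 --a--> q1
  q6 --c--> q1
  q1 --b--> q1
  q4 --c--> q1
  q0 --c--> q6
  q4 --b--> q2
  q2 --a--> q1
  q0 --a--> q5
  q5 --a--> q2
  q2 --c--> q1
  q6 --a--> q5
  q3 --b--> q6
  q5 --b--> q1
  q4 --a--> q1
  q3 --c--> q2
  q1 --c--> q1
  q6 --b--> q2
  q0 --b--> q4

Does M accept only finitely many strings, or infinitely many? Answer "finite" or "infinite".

The useful states (reachable from q0 and able to reach an accepting state) are {q0}.
Restricted to these states the transition graph has no cycle, so every accepting path has bounded length and L is finite.

finite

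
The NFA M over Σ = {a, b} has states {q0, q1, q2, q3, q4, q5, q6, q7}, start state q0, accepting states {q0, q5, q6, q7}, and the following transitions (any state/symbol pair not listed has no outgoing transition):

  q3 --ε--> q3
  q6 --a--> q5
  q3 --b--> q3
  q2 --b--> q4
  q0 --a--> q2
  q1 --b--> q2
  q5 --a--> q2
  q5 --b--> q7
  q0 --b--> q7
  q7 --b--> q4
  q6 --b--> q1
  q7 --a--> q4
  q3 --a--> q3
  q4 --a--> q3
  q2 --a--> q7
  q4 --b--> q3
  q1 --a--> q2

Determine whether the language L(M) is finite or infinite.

The useful states (reachable from q0 and able to reach an accepting state) are {q0, q2, q7}.
Restricted to these states the transition graph has no cycle, so every accepting path has bounded length and L is finite.

finite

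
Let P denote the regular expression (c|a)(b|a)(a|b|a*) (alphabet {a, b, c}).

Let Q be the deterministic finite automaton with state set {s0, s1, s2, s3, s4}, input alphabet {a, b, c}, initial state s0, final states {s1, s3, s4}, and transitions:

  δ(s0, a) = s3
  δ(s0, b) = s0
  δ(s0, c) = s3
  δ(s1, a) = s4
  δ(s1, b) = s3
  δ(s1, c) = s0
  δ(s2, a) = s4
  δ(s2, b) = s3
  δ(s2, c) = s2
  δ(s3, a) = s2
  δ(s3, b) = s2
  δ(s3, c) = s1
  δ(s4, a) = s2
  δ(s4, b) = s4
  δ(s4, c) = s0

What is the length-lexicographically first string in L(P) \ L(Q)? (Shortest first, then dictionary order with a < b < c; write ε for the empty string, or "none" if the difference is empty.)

aa

The string aa is accepted by P but not by Q.
No shorter string lies in the difference, and aa is the lexicographically first length-2 string in L(P) \ L(Q).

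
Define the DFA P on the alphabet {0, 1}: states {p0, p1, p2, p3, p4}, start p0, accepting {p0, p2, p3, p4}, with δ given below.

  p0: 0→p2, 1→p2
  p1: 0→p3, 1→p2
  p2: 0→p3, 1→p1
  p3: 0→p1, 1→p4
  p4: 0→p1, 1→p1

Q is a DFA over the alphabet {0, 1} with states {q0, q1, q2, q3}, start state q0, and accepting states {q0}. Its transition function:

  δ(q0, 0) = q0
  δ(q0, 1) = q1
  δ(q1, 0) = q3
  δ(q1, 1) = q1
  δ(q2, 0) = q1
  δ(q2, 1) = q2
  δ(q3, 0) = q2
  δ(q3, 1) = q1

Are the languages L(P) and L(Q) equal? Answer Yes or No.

The string 1 is accepted by P but rejected by Q.
So L(P) ≠ L(Q).

No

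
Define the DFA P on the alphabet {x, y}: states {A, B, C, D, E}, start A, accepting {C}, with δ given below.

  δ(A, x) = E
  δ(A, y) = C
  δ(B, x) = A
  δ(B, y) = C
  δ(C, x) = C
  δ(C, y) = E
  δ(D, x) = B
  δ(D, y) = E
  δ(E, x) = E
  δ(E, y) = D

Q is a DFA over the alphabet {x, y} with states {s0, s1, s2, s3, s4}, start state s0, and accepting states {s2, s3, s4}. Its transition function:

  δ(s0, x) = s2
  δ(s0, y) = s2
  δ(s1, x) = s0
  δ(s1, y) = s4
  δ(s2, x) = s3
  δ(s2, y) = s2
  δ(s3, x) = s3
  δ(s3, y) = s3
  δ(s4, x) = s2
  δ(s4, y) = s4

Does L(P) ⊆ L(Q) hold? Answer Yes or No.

Yes

Exploring the product automaton P × Q from the start pair (A, s0), following both machines on each input symbol, reaches 9 state pairs: (A, s0), (E, s2), (C, s2), (E, s3), (D, s2), (C, s3), (D, s3), (B, s3), (A, s3).
P accepts in {C} and Q accepts in {s2, s3, s4}. The reachable pairs whose P-component is accepting are (C, s2), (C, s3); in each of them the Q-component is accepting too, so the product for L(P) \ L(Q) (P-component accepting, Q-component rejecting) has no reachable accepting pair and the difference is empty.
Hence every string in L(P) is also in L(Q).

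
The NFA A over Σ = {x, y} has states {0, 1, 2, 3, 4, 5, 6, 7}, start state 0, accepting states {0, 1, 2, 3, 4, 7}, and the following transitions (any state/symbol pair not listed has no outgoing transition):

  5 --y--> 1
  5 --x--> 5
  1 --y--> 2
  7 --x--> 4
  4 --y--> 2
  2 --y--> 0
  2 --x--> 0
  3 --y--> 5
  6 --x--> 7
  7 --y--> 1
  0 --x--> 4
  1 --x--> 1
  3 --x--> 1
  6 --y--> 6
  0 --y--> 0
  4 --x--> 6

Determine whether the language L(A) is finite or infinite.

State 0 is reachable from the start and can reach an accepting state, and it lies on the cycle 0 → 0.
Traversing that cycle any number of times yields accepted strings of unbounded length, so the language is infinite.

infinite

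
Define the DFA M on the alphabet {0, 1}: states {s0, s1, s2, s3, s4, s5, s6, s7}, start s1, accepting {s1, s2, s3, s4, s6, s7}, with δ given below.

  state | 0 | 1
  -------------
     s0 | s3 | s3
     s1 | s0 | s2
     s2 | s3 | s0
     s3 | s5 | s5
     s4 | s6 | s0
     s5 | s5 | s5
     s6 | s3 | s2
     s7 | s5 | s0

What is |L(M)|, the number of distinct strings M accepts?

7

The useful subgraph on states {s0, s1, s2, s3} is acyclic, so L(M) is finite; the longest accepting path visits 4 useful states, giving maximum string length 3.
Counting accepting paths from s1 by length: 1 of length 0, 1 of length 1, 3 of length 2, 2 of length 3. Total 7.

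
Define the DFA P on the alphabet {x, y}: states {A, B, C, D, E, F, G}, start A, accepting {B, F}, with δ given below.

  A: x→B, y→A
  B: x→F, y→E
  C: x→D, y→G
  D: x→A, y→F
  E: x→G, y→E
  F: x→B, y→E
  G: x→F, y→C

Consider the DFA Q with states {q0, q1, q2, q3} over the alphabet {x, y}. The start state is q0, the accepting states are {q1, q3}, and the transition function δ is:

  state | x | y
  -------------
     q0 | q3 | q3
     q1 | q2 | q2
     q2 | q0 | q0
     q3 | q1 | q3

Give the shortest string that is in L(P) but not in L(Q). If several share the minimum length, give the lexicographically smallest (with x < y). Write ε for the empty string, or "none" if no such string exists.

xxx

The string xxx is accepted by P but not by Q.
No shorter string lies in the difference, and xxx is the lexicographically first length-3 string in L(P) \ L(Q).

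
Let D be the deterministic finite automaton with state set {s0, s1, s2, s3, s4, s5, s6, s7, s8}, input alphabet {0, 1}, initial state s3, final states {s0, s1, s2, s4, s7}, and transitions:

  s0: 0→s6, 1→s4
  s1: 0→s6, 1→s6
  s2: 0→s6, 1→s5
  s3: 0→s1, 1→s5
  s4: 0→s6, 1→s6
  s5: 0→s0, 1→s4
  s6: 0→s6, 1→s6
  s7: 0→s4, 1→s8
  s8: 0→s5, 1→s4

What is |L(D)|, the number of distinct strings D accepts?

The useful subgraph on states {s0, s1, s3, s4, s5} is acyclic, so L(D) is finite; the longest accepting path visits 4 useful states, giving maximum string length 3.
Counting accepting paths from s3 by length: 1 of length 1, 2 of length 2, 1 of length 3. Total 4.

4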